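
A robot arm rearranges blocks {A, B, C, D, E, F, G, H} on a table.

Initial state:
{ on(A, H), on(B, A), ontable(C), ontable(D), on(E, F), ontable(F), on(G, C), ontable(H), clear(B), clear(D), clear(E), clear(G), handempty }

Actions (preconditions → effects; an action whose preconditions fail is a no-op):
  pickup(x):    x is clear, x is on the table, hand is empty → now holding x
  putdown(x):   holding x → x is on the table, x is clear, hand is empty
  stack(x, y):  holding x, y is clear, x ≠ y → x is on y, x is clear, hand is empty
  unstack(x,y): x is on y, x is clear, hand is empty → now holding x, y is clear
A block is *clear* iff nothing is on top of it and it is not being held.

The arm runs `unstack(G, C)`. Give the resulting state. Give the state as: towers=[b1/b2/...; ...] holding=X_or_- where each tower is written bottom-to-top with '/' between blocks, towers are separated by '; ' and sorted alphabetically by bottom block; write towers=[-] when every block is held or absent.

before: towers=[C/G; D; F/E; H/A/B] holding=-
pre[unstack(G, C)]: on(G,C) yes, clear(G) yes, handempty yes
all met → apply unstack(G, C)
after:  towers=[C; D; F/E; H/A/B] holding=G

towers=[C; D; F/E; H/A/B] holding=G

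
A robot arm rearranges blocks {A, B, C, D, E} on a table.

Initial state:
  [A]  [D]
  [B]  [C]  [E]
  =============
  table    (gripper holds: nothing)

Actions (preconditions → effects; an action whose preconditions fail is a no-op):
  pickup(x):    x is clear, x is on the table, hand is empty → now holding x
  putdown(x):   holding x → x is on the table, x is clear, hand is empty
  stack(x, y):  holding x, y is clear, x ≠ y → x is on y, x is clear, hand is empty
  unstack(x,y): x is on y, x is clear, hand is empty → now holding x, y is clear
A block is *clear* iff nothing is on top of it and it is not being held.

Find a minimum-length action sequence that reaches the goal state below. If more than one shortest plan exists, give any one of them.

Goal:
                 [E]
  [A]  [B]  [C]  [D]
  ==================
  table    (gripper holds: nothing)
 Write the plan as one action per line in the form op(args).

unstack(D, C)
putdown(D)
unstack(A, B)
putdown(A)
pickup(E)
stack(E, D)

step 1 (unstack(D, C)): towers=[B/A; C; E] holding=D
step 2 (putdown(D)): towers=[B/A; C; D; E] holding=-
step 3 (unstack(A, B)): towers=[B; C; D; E] holding=A
step 4 (putdown(A)): towers=[A; B; C; D; E] holding=-
step 5 (pickup(E)): towers=[A; B; C; D] holding=E
step 6 (stack(E, D)): towers=[A; B; C; D/E] holding=-
goal check: towers=[A; B; C; D/E] holding=- — reached (length 6, optimal by BFS)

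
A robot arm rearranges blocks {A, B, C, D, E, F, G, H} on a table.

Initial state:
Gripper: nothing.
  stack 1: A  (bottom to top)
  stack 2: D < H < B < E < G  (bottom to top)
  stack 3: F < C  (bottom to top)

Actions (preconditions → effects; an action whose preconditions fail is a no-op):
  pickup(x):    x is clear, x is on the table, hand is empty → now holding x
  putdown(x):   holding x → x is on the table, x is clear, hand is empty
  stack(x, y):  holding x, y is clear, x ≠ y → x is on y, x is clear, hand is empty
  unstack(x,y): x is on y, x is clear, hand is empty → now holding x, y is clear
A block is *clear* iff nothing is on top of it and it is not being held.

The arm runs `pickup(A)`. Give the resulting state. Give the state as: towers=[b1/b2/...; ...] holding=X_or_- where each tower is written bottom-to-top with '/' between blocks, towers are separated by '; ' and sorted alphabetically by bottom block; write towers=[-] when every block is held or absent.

towers=[D/H/B/E/G; F/C] holding=A

before: towers=[A; D/H/B/E/G; F/C] holding=-
pre[pickup(A)]: clear(A) yes, ontable(A) yes, handempty yes
all met → apply pickup(A)
after:  towers=[D/H/B/E/G; F/C] holding=A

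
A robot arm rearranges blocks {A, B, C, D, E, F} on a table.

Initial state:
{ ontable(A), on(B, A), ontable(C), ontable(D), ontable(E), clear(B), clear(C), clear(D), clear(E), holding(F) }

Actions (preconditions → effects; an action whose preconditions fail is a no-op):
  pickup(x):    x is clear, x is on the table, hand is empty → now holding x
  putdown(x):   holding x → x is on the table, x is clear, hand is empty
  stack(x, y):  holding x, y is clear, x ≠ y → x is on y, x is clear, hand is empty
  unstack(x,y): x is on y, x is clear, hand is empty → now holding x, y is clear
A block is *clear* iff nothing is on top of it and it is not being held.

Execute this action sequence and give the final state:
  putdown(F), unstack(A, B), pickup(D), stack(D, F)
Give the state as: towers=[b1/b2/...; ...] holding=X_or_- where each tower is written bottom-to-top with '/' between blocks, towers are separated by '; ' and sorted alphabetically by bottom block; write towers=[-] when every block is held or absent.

step 1 (putdown(F)): towers=[A/B; C; D; E; F] holding=-
step 2 (unstack(A, B)) [no-op]: towers=[A/B; C; D; E; F] holding=-
step 3 (pickup(D)): towers=[A/B; C; E; F] holding=D
step 4 (stack(D, F)): towers=[A/B; C; E; F/D] holding=-

towers=[A/B; C; E; F/D] holding=-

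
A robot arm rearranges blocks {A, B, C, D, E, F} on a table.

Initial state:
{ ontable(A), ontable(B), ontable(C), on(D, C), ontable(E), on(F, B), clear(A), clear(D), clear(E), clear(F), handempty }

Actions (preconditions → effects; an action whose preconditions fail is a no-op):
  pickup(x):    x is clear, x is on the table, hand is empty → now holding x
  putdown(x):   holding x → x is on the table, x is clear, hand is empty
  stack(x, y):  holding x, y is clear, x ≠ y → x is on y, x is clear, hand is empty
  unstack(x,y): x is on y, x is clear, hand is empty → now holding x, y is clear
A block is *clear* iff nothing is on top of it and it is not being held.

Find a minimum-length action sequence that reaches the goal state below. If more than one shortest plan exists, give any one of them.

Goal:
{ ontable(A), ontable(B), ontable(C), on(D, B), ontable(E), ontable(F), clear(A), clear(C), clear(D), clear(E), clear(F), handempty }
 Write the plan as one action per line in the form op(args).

step 1 (unstack(F, B)): towers=[A; B; C/D; E] holding=F
step 2 (putdown(F)): towers=[A; B; C/D; E; F] holding=-
step 3 (unstack(D, C)): towers=[A; B; C; E; F] holding=D
step 4 (stack(D, B)): towers=[A; B/D; C; E; F] holding=-
goal check: towers=[A; B/D; C; E; F] holding=- — reached (length 4, optimal by BFS)

unstack(F, B)
putdown(F)
unstack(D, C)
stack(D, B)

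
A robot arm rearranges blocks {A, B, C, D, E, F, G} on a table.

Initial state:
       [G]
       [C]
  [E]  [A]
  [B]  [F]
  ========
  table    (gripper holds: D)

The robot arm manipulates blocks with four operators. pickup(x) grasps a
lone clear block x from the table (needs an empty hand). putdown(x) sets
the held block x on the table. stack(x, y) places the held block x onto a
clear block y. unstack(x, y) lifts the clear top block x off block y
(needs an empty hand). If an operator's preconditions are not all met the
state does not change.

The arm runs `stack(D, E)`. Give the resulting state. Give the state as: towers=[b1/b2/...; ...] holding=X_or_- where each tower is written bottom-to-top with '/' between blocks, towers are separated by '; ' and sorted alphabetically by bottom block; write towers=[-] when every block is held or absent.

before: towers=[B/E; F/A/C/G] holding=D
pre[stack(D, E)]: holding(D) ✓, clear(E) ✓, D≠E ✓
all met → apply stack(D, E)
after:  towers=[B/E/D; F/A/C/G] holding=-

towers=[B/E/D; F/A/C/G] holding=-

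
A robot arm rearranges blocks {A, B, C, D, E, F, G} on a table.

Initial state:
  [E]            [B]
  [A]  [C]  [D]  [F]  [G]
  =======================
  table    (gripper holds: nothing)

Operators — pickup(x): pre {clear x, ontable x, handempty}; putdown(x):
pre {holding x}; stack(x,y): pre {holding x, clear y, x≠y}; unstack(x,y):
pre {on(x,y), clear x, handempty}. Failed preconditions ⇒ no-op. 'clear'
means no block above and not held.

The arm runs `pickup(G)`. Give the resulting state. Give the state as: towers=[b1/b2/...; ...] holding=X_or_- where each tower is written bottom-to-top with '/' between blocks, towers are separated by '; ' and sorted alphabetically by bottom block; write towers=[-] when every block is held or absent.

towers=[A/E; C; D; F/B] holding=G

before: towers=[A/E; C; D; F/B; G] holding=-
pre[pickup(G)]: clear(G) ok, ontable(G) ok, handempty ok
all met → apply pickup(G)
after:  towers=[A/E; C; D; F/B] holding=G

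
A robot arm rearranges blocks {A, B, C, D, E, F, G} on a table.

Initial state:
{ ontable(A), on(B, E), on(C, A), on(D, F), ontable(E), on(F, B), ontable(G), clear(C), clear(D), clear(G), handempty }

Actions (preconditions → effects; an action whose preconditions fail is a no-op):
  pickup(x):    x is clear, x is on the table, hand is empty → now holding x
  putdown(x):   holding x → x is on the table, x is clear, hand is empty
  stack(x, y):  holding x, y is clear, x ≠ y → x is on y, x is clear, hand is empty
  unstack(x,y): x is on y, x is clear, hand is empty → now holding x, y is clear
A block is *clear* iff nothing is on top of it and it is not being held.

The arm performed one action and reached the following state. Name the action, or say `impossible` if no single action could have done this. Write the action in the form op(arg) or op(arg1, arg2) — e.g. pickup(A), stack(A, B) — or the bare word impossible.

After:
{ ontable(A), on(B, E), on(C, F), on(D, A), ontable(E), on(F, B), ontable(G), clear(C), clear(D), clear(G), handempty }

impossible

target: towers=[A/D; E/B/F/C; G] holding=-
         pickup(G) → towers=[A/C; E/B/F/D] holding=G
     unstack(D, F) → towers=[A/C; E/B/F; G] holding=D
     unstack(C, A) → towers=[A; E/B/F/D; G] holding=C
none of the 3 applicable actions match → impossible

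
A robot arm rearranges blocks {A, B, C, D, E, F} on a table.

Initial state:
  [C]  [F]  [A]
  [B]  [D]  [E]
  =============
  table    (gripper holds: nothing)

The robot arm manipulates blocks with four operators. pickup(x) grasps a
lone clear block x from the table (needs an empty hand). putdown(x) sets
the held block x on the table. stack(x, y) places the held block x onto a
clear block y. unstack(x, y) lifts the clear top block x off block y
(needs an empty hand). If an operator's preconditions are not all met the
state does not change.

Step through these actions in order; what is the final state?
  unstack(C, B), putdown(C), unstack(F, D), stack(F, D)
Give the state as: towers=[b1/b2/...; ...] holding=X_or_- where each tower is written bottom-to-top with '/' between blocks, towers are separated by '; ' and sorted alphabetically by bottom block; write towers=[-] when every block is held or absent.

towers=[B; C; D/F; E/A] holding=-

step 1 (unstack(C, B)): towers=[B; D/F; E/A] holding=C
step 2 (putdown(C)): towers=[B; C; D/F; E/A] holding=-
step 3 (unstack(F, D)): towers=[B; C; D; E/A] holding=F
step 4 (stack(F, D)): towers=[B; C; D/F; E/A] holding=-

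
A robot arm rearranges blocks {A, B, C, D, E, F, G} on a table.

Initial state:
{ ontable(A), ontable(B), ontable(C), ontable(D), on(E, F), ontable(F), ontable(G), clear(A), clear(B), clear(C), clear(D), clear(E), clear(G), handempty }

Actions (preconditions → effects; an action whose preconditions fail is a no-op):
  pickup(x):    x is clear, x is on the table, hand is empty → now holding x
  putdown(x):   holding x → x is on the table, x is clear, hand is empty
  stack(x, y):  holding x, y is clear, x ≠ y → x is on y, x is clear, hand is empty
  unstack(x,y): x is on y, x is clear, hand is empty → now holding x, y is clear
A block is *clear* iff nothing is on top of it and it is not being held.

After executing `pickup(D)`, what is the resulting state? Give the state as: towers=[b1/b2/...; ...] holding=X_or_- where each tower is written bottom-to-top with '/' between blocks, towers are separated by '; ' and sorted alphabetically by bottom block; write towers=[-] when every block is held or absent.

towers=[A; B; C; F/E; G] holding=D

before: towers=[A; B; C; D; F/E; G] holding=-
pre[pickup(D)]: clear(D) yes, ontable(D) yes, handempty yes
all met → apply pickup(D)
after:  towers=[A; B; C; F/E; G] holding=D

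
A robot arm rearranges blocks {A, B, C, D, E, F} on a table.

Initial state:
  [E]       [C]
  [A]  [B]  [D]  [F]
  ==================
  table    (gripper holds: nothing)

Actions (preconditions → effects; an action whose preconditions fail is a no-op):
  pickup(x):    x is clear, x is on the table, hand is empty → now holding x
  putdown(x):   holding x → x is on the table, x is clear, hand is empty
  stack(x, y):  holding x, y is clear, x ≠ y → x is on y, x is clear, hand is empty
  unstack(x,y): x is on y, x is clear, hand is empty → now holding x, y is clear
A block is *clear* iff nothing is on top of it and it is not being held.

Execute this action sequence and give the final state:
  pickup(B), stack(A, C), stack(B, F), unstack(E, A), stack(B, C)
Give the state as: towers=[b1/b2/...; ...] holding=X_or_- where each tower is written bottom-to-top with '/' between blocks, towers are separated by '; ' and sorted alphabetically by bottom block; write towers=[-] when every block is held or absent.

towers=[A; D/C; F/B] holding=E

step 1 (pickup(B)): towers=[A/E; D/C; F] holding=B
step 2 (stack(A, C)) [no-op]: towers=[A/E; D/C; F] holding=B
step 3 (stack(B, F)): towers=[A/E; D/C; F/B] holding=-
step 4 (unstack(E, A)): towers=[A; D/C; F/B] holding=E
step 5 (stack(B, C)) [no-op]: towers=[A; D/C; F/B] holding=E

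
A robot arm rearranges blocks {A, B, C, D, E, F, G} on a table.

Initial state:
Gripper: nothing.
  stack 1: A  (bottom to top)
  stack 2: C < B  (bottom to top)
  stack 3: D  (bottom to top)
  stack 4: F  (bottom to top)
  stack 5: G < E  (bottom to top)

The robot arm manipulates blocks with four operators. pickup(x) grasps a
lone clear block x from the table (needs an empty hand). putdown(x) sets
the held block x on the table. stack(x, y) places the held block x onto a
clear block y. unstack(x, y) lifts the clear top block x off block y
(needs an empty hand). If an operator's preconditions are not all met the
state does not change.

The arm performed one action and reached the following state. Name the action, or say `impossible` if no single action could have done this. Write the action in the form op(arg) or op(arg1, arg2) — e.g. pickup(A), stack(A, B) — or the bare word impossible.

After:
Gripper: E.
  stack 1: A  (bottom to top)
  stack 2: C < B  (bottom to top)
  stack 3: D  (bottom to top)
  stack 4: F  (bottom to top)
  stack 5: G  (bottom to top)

target: towers=[A; C/B; D; F; G] holding=E
     unstack(B, C) → towers=[A; C; D; F; G/E] holding=B
         pickup(F) → towers=[A; C/B; D; G/E] holding=F
         pickup(D) → towers=[A; C/B; F; G/E] holding=D
         pickup(A) → towers=[C/B; D; F; G/E] holding=A
     unstack(E, G) → towers=[A; C/B; D; F; G] holding=E  ← match

unstack(E, G)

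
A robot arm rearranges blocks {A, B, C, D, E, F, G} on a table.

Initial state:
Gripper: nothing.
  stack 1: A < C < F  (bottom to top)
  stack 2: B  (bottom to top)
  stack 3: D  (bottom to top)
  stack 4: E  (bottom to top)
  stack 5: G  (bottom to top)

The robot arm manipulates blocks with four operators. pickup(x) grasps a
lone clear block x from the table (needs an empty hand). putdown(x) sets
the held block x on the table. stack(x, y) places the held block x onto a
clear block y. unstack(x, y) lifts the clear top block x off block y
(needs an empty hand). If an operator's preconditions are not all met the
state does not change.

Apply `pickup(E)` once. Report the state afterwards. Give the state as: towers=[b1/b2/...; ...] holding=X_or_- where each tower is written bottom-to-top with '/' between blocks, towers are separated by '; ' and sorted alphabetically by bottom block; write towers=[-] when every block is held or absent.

towers=[A/C/F; B; D; G] holding=E

before: towers=[A/C/F; B; D; E; G] holding=-
pre[pickup(E)]: clear(E) ✓, ontable(E) ✓, handempty ✓
all met → apply pickup(E)
after:  towers=[A/C/F; B; D; G] holding=E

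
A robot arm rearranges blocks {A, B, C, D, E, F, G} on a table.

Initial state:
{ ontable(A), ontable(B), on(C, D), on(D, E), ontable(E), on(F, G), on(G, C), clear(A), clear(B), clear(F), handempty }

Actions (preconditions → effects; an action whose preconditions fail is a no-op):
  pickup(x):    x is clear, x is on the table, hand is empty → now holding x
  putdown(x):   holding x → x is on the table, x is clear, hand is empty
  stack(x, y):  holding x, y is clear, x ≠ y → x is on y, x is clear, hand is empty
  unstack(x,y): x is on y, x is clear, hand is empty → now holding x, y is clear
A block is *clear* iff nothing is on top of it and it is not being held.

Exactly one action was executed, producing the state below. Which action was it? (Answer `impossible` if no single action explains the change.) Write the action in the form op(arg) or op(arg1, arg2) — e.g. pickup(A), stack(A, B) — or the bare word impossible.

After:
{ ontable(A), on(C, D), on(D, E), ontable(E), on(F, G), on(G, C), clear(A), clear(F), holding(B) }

pickup(B)

target: towers=[A; E/D/C/G/F] holding=B
         pickup(B) → towers=[A; E/D/C/G/F] holding=B  ← match
     unstack(F, G) → towers=[A; B; E/D/C/G] holding=F
         pickup(A) → towers=[B; E/D/C/G/F] holding=A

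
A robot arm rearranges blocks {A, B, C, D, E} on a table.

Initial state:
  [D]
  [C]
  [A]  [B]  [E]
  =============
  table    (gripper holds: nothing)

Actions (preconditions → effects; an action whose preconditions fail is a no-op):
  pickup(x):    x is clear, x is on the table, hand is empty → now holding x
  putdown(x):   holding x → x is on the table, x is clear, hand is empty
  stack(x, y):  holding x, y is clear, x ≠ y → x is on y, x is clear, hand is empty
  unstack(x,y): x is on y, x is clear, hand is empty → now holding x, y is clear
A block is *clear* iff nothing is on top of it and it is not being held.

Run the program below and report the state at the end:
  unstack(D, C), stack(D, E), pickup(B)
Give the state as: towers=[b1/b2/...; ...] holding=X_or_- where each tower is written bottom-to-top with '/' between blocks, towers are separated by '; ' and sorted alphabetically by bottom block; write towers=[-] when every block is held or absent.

step 1 (unstack(D, C)): towers=[A/C; B; E] holding=D
step 2 (stack(D, E)): towers=[A/C; B; E/D] holding=-
step 3 (pickup(B)): towers=[A/C; E/D] holding=B

towers=[A/C; E/D] holding=B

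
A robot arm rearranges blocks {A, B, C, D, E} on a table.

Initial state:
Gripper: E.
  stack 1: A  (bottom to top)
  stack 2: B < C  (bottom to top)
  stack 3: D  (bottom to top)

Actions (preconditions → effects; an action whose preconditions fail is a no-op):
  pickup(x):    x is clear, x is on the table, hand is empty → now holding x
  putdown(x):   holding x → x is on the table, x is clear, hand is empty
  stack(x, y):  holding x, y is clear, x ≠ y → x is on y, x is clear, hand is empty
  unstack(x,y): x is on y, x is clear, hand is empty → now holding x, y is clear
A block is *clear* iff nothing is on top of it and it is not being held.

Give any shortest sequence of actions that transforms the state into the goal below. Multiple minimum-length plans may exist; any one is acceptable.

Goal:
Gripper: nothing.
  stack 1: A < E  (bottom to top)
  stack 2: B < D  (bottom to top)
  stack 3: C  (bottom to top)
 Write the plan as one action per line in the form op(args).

step 1 (stack(E, A)): towers=[A/E; B/C; D] holding=-
step 2 (unstack(C, B)): towers=[A/E; B; D] holding=C
step 3 (putdown(C)): towers=[A/E; B; C; D] holding=-
step 4 (pickup(D)): towers=[A/E; B; C] holding=D
step 5 (stack(D, B)): towers=[A/E; B/D; C] holding=-
goal check: towers=[A/E; B/D; C] holding=- — reached (length 5, optimal by BFS)

stack(E, A)
unstack(C, B)
putdown(C)
pickup(D)
stack(D, B)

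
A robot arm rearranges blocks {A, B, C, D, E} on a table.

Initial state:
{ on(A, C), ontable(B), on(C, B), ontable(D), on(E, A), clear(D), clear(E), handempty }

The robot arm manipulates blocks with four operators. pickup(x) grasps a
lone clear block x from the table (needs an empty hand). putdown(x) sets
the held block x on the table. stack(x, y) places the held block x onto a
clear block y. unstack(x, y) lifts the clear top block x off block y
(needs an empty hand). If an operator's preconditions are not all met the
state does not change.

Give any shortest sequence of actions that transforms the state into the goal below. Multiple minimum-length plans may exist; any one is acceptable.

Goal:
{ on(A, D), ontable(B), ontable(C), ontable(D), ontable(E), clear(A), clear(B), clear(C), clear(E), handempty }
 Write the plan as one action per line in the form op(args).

step 1 (unstack(E, A)): towers=[B/C/A; D] holding=E
step 2 (putdown(E)): towers=[B/C/A; D; E] holding=-
step 3 (unstack(A, C)): towers=[B/C; D; E] holding=A
step 4 (stack(A, D)): towers=[B/C; D/A; E] holding=-
step 5 (unstack(C, B)): towers=[B; D/A; E] holding=C
step 6 (putdown(C)): towers=[B; C; D/A; E] holding=-
goal check: towers=[B; C; D/A; E] holding=- — reached (length 6, optimal by BFS)

unstack(E, A)
putdown(E)
unstack(A, C)
stack(A, D)
unstack(C, B)
putdown(C)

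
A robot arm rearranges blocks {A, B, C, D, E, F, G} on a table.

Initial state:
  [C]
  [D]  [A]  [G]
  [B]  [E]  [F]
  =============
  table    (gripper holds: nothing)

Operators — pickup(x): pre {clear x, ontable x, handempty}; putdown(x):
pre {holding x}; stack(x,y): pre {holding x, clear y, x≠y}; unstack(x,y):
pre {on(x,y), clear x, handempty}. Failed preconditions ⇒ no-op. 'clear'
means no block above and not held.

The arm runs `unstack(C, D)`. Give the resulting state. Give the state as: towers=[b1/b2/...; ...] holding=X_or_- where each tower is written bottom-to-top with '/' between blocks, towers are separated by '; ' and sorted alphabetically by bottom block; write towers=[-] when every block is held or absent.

towers=[B/D; E/A; F/G] holding=C

before: towers=[B/D/C; E/A; F/G] holding=-
pre[unstack(C, D)]: on(C,D) ok, clear(C) ok, handempty ok
all met → apply unstack(C, D)
after:  towers=[B/D; E/A; F/G] holding=C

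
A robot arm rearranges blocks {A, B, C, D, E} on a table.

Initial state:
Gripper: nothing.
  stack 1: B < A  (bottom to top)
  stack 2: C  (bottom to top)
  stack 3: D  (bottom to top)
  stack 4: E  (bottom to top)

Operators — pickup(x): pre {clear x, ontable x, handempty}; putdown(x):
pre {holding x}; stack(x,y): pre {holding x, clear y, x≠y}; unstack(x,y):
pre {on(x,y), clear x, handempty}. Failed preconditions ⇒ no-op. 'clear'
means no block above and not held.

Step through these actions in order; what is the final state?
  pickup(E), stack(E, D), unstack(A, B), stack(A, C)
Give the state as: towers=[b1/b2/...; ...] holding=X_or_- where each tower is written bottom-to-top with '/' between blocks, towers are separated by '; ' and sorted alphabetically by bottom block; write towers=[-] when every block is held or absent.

towers=[B; C/A; D/E] holding=-

step 1 (pickup(E)): towers=[B/A; C; D] holding=E
step 2 (stack(E, D)): towers=[B/A; C; D/E] holding=-
step 3 (unstack(A, B)): towers=[B; C; D/E] holding=A
step 4 (stack(A, C)): towers=[B; C/A; D/E] holding=-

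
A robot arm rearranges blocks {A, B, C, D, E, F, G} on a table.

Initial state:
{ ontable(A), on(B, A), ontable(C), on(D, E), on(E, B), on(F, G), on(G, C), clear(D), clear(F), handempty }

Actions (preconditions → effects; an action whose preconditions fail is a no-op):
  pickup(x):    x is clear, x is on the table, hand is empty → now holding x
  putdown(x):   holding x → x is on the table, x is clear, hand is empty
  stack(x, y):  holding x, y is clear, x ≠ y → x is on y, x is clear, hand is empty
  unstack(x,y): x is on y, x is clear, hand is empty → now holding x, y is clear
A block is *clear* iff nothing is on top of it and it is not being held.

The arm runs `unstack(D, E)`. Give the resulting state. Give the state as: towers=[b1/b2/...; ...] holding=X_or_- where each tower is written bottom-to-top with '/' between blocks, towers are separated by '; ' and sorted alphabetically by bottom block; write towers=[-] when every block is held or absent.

before: towers=[A/B/E/D; C/G/F] holding=-
pre[unstack(D, E)]: on(D,E) ✓, clear(D) ✓, handempty ✓
all met → apply unstack(D, E)
after:  towers=[A/B/E; C/G/F] holding=D

towers=[A/B/E; C/G/F] holding=D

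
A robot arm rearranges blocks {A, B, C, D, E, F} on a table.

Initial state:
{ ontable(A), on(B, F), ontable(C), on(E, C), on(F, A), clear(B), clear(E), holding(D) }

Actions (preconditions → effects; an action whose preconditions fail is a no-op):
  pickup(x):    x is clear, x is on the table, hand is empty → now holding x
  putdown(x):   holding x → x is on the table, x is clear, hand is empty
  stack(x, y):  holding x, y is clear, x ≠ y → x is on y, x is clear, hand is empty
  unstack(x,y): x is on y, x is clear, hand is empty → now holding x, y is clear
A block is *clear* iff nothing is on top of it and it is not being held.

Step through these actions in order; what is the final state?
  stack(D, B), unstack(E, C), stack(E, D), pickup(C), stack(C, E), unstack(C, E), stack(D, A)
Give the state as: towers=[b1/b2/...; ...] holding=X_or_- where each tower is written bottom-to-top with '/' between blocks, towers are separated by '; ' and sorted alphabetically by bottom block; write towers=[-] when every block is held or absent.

step 1 (stack(D, B)): towers=[A/F/B/D; C/E] holding=-
step 2 (unstack(E, C)): towers=[A/F/B/D; C] holding=E
step 3 (stack(E, D)): towers=[A/F/B/D/E; C] holding=-
step 4 (pickup(C)): towers=[A/F/B/D/E] holding=C
step 5 (stack(C, E)): towers=[A/F/B/D/E/C] holding=-
step 6 (unstack(C, E)): towers=[A/F/B/D/E] holding=C
step 7 (stack(D, A)) [no-op]: towers=[A/F/B/D/E] holding=C

towers=[A/F/B/D/E] holding=C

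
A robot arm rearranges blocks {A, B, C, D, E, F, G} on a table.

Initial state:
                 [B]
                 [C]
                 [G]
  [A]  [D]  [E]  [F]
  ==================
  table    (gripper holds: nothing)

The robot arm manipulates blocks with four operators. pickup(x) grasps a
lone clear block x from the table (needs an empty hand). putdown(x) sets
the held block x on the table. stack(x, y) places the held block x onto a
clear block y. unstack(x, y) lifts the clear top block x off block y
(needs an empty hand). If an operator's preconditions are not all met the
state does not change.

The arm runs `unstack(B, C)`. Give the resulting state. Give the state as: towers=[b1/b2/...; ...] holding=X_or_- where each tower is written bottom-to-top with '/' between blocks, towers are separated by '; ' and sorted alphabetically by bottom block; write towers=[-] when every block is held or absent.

before: towers=[A; D; E; F/G/C/B] holding=-
pre[unstack(B, C)]: on(B,C) ok, clear(B) ok, handempty ok
all met → apply unstack(B, C)
after:  towers=[A; D; E; F/G/C] holding=B

towers=[A; D; E; F/G/C] holding=B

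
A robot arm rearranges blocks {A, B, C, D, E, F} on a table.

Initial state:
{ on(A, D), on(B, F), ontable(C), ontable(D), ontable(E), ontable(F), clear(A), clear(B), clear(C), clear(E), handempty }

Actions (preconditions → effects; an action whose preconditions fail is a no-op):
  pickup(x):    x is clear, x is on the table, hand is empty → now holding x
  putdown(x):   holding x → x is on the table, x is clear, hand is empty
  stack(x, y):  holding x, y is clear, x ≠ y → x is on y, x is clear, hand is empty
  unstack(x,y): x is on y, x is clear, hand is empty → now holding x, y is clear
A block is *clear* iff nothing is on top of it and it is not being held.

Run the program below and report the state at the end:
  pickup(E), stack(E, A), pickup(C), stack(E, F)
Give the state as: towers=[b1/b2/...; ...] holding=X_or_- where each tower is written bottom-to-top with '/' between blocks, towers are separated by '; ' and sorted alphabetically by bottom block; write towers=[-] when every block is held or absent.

step 1 (pickup(E)): towers=[C; D/A; F/B] holding=E
step 2 (stack(E, A)): towers=[C; D/A/E; F/B] holding=-
step 3 (pickup(C)): towers=[D/A/E; F/B] holding=C
step 4 (stack(E, F)) [no-op]: towers=[D/A/E; F/B] holding=C

towers=[D/A/E; F/B] holding=C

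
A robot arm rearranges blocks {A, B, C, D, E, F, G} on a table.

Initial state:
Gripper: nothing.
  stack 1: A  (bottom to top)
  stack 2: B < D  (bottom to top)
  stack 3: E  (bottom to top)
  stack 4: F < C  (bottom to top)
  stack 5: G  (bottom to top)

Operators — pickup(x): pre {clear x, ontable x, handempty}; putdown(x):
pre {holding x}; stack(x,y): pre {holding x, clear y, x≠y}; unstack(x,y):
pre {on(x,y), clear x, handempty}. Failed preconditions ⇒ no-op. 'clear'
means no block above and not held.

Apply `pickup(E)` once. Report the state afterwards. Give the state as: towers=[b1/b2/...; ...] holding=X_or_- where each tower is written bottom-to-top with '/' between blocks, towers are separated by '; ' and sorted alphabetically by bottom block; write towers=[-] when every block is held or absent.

before: towers=[A; B/D; E; F/C; G] holding=-
pre[pickup(E)]: clear(E) ok, ontable(E) ok, handempty ok
all met → apply pickup(E)
after:  towers=[A; B/D; F/C; G] holding=E

towers=[A; B/D; F/C; G] holding=E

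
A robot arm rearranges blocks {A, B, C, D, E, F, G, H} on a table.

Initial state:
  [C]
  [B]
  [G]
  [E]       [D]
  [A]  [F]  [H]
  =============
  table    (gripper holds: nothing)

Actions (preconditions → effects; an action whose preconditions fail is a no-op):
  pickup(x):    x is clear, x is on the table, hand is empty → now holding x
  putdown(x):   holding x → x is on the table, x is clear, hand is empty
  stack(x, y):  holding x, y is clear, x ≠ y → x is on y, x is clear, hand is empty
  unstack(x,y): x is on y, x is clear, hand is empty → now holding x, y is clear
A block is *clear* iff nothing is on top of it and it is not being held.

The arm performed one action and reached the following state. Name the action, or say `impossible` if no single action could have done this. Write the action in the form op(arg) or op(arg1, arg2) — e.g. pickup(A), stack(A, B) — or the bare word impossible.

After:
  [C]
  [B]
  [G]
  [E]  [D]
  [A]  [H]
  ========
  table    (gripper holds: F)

pickup(F)

target: towers=[A/E/G/B/C; H/D] holding=F
         pickup(F) → towers=[A/E/G/B/C; H/D] holding=F  ← match
     unstack(D, H) → towers=[A/E/G/B/C; F; H] holding=D
     unstack(C, B) → towers=[A/E/G/B; F; H/D] holding=C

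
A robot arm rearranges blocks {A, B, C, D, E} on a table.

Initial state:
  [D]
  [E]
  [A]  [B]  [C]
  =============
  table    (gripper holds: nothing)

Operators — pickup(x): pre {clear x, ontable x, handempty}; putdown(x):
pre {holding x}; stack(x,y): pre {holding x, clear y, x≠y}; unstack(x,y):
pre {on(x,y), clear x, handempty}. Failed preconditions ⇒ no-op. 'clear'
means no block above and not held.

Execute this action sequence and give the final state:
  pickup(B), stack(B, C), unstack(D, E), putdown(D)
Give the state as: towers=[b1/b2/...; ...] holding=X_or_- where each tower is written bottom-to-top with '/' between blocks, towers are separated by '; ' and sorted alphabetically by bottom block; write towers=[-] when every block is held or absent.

step 1 (pickup(B)): towers=[A/E/D; C] holding=B
step 2 (stack(B, C)): towers=[A/E/D; C/B] holding=-
step 3 (unstack(D, E)): towers=[A/E; C/B] holding=D
step 4 (putdown(D)): towers=[A/E; C/B; D] holding=-

towers=[A/E; C/B; D] holding=-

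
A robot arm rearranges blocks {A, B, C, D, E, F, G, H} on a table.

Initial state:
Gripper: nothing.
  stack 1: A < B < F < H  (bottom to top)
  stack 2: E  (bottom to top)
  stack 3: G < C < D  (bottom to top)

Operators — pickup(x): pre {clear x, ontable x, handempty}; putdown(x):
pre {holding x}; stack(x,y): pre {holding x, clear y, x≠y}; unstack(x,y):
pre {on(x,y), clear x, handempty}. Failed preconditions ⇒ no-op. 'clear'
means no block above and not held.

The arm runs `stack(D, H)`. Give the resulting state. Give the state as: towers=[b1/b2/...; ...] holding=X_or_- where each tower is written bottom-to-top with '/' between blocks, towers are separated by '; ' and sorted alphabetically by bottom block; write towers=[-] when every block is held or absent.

before: towers=[A/B/F/H; E; G/C/D] holding=-
pre[stack(D, H)]: holding(D) fail, clear(H) ok, D≠H ok
holding(D) unmet → stack(D, H) is a no-op
after:  towers=[A/B/F/H; E; G/C/D] holding=-

towers=[A/B/F/H; E; G/C/D] holding=-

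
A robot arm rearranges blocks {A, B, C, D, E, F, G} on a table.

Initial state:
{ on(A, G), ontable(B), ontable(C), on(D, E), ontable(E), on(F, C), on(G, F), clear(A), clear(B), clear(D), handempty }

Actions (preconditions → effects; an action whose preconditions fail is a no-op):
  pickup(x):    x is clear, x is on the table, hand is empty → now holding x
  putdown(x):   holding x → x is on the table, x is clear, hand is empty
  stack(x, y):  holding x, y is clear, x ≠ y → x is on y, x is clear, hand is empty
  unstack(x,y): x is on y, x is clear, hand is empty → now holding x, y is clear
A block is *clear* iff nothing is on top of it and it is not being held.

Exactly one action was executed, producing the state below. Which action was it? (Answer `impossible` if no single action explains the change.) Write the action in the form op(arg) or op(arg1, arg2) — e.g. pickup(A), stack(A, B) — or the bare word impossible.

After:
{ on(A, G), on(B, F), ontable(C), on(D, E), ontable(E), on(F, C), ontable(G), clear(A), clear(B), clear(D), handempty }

impossible

target: towers=[C/F/B; E/D; G/A] holding=-
         pickup(B) → towers=[C/F/G/A; E/D] holding=B
     unstack(D, E) → towers=[B; C/F/G/A; E] holding=D
     unstack(A, G) → towers=[B; C/F/G; E/D] holding=A
none of the 3 applicable actions match → impossible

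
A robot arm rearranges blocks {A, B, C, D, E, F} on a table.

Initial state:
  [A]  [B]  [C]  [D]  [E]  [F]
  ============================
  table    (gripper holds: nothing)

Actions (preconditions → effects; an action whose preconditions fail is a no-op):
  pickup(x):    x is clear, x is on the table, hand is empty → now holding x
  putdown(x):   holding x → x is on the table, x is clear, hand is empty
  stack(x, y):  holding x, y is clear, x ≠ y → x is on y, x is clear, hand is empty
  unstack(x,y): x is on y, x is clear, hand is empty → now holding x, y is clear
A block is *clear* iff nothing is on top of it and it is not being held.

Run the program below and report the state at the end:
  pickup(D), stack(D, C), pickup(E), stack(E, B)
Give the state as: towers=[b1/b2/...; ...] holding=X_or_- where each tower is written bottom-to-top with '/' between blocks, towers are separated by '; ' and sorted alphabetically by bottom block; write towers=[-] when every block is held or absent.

towers=[A; B/E; C/D; F] holding=-

step 1 (pickup(D)): towers=[A; B; C; E; F] holding=D
step 2 (stack(D, C)): towers=[A; B; C/D; E; F] holding=-
step 3 (pickup(E)): towers=[A; B; C/D; F] holding=E
step 4 (stack(E, B)): towers=[A; B/E; C/D; F] holding=-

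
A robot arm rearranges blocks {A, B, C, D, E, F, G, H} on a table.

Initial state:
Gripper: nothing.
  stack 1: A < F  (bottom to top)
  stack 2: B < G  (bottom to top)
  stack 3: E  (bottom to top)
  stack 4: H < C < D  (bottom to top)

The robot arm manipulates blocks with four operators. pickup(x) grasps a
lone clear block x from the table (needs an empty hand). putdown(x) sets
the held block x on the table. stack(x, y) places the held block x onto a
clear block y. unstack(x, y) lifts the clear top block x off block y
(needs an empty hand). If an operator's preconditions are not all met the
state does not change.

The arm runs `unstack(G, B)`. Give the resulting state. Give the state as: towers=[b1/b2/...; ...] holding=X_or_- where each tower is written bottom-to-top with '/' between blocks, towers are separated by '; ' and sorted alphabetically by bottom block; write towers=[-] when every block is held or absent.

towers=[A/F; B; E; H/C/D] holding=G

before: towers=[A/F; B/G; E; H/C/D] holding=-
pre[unstack(G, B)]: on(G,B) yes, clear(G) yes, handempty yes
all met → apply unstack(G, B)
after:  towers=[A/F; B; E; H/C/D] holding=G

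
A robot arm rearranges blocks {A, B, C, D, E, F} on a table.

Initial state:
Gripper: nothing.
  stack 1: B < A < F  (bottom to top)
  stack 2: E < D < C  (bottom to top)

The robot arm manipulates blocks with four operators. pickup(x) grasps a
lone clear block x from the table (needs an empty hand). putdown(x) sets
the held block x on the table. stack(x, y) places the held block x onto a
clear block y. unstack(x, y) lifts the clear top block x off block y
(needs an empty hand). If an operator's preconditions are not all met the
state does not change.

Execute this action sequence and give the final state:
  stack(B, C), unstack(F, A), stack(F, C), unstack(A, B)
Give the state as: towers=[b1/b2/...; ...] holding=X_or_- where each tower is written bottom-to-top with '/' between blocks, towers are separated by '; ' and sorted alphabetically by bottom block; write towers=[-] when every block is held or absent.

towers=[B; E/D/C/F] holding=A

step 1 (stack(B, C)) [no-op]: towers=[B/A/F; E/D/C] holding=-
step 2 (unstack(F, A)): towers=[B/A; E/D/C] holding=F
step 3 (stack(F, C)): towers=[B/A; E/D/C/F] holding=-
step 4 (unstack(A, B)): towers=[B; E/D/C/F] holding=A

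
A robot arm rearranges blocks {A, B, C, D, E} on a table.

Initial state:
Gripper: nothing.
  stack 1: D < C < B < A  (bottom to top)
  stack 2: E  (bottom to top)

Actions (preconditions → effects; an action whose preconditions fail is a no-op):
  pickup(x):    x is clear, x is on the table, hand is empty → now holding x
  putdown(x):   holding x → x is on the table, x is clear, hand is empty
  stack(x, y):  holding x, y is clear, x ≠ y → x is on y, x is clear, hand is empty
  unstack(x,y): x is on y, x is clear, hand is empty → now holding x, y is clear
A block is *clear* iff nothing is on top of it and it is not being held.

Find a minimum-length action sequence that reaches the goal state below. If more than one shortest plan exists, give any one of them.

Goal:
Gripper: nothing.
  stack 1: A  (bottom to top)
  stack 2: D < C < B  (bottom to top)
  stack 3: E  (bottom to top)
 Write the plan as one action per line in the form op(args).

step 1 (unstack(A, B)): towers=[D/C/B; E] holding=A
step 2 (putdown(A)): towers=[A; D/C/B; E] holding=-
goal check: towers=[A; D/C/B; E] holding=- — reached (length 2, optimal by BFS)

unstack(A, B)
putdown(A)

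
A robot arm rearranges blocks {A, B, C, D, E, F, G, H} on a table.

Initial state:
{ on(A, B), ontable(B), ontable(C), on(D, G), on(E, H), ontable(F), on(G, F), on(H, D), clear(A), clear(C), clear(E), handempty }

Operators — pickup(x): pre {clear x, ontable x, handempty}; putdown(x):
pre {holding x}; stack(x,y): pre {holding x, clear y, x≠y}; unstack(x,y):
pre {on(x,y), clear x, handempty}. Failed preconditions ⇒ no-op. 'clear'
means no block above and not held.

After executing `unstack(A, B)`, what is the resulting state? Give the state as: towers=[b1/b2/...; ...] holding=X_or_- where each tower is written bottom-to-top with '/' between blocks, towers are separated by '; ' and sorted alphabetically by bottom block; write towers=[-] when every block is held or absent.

before: towers=[B/A; C; F/G/D/H/E] holding=-
pre[unstack(A, B)]: on(A,B) ok, clear(A) ok, handempty ok
all met → apply unstack(A, B)
after:  towers=[B; C; F/G/D/H/E] holding=A

towers=[B; C; F/G/D/H/E] holding=A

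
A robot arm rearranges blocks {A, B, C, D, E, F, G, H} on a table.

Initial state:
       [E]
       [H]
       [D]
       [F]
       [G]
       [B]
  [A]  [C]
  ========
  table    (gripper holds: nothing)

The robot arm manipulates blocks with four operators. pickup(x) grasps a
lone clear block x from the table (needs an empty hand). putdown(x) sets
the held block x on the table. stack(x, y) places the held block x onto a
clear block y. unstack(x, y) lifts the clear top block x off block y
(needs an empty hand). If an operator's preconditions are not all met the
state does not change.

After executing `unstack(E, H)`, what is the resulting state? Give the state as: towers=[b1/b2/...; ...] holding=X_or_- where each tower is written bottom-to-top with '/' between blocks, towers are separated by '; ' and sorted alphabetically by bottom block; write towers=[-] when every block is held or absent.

before: towers=[A; C/B/G/F/D/H/E] holding=-
pre[unstack(E, H)]: on(E,H) yes, clear(E) yes, handempty yes
all met → apply unstack(E, H)
after:  towers=[A; C/B/G/F/D/H] holding=E

towers=[A; C/B/G/F/D/H] holding=E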